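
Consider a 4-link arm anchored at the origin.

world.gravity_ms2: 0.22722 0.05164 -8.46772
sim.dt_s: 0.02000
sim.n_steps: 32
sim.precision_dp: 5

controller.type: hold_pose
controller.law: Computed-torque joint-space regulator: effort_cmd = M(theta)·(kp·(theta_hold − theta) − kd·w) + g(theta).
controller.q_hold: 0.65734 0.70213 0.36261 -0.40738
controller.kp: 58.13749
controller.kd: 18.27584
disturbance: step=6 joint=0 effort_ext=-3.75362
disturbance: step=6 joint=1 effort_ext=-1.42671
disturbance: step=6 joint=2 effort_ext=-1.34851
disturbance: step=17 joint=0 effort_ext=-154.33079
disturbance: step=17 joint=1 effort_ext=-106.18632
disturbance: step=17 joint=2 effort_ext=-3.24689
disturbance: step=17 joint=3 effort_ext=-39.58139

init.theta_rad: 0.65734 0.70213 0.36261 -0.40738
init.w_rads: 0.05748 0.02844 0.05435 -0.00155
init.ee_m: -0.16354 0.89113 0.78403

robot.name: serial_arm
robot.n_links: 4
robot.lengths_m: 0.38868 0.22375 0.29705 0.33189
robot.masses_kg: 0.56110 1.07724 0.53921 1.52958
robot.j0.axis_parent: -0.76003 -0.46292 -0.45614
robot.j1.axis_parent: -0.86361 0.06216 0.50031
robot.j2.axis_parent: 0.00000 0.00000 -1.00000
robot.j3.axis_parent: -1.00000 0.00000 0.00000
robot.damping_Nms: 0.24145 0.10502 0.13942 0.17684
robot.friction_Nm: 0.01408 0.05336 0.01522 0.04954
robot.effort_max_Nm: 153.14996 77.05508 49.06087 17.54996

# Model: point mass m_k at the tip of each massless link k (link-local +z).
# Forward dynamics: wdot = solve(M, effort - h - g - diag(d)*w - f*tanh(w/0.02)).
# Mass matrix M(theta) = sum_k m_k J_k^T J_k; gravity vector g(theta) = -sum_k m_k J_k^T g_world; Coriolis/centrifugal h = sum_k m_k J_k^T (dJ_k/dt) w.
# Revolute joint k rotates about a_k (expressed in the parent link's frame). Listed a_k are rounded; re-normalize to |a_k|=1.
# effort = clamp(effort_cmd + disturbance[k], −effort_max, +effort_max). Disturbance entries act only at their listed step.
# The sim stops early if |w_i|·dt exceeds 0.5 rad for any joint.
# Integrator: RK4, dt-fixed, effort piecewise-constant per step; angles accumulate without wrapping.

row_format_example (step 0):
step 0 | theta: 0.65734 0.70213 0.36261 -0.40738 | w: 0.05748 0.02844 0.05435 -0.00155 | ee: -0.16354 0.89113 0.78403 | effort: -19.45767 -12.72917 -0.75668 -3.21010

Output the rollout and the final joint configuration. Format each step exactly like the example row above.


step 1 | theta: 0.65834 0.70248 0.36330 -0.40735 | w: 0.04189 0.00898 0.01604 0.00168 | ee: -0.16352 0.89196 0.78304 | effort: -18.51332 -12.12932 -0.71489 -3.00021
step 2 | theta: 0.65903 0.70259 0.36347 -0.40732 | w: 0.02657 0.00350 0.00312 0.00100 | ee: -0.16349 0.89248 0.78244 | effort: -17.85495 -11.71848 -0.68940 -2.85404
step 3 | theta: 0.65945 0.70264 0.36350 -0.40730 | w: 0.01465 0.00186 0.00055 0.00067 | ee: -0.16346 0.89278 0.78209 | effort: -17.39729 -11.43513 -0.67355 -2.75283
step 4 | theta: 0.65966 0.70267 0.36351 -0.40729 | w: 0.00655 0.00090 -0.00020 0.00041 | ee: -0.16345 0.89294 0.78191 | effort: -17.08054 -11.23917 -0.66290 -2.68266
step 5 | theta: 0.65974 0.70268 0.36350 -0.40729 | w: 0.00128 0.00014 -0.00060 0.00017 | ee: -0.16344 0.89299 0.78185 | effort: -16.86220 -11.10396 -0.65562 -2.63413
step 6 | theta: 0.65973 0.70268 0.36348 -0.40729 | w: -0.00207 -0.00042 -0.00082 -0.00003 | ee: -0.16344 0.89299 0.78186 | effort: -20.46577 -12.43773 -1.99914 -2.60070
step 7 | theta: 0.65960 0.70270 0.35380 -0.40720 | w: -0.01287 0.00314 -0.94499 0.01343 | ee: -0.16228 0.89274 0.78242 | effort: -15.18420 -10.41370 -0.15271 -2.58279
step 8 | theta: 0.65925 0.70285 0.33955 -0.40692 | w: -0.02090 0.01008 -0.49351 0.01273 | ee: -0.16053 0.89234 0.78328 | effort: -15.54826 -10.54405 -0.32010 -2.57077
step 9 | theta: 0.65885 0.70303 0.33234 -0.40669 | w: -0.01899 0.00786 -0.23456 0.00920 | ee: -0.15963 0.89205 0.78379 | effort: -15.80597 -10.63177 -0.42328 -2.56787
step 10 | theta: 0.65850 0.70315 0.32919 -0.40655 | w: -0.01497 0.00438 -0.08500 0.00539 | ee: -0.15923 0.89185 0.78411 | effort: -15.98666 -10.69400 -0.48784 -2.56835
step 11 | theta: 0.65824 0.70321 0.32836 -0.40647 | w: -0.01097 0.00138 -0.00171 0.00209 | ee: -0.15912 0.89170 0.78430 | effort: -16.11283 -10.73924 -0.52785 -2.57009
step 12 | theta: 0.65807 0.70320 0.32865 -0.40647 | w: -0.00612 -0.00206 0.02764 -0.00177 | ee: -0.15916 0.89159 0.78441 | effort: -16.20049 -10.77340 -0.54646 -2.57349
step 13 | theta: 0.65798 0.70314 0.32933 -0.40652 | w: -0.00308 -0.00388 0.03997 -0.00346 | ee: -0.15926 0.89151 0.78449 | effort: -16.26113 -10.79959 -0.55693 -2.57780
step 14 | theta: 0.65793 0.70306 0.33019 -0.40659 | w: -0.00142 -0.00447 0.04622 -0.00407 | ee: -0.15939 0.89144 0.78455 | effort: -16.30331 -10.81879 -0.56408 -2.58124
step 15 | theta: 0.65792 0.70297 0.33114 -0.40668 | w: -0.00045 -0.00457 0.04886 -0.00425 | ee: -0.15953 0.89139 0.78458 | effort: -16.33284 -10.83233 -0.56924 -2.58348
step 16 | theta: 0.65791 0.70288 0.33212 -0.40676 | w: 0.00015 -0.00448 0.04932 -0.00425 | ee: -0.15967 0.89135 0.78460 | effort: -16.35367 -10.84164 -0.57316 -2.58466
step 17 | theta: 0.65792 0.70279 0.33309 -0.40684 | w: 0.00053 -0.00432 0.04850 -0.00416 | ee: -0.15982 0.89132 0.78462 | effort: -153.14996 -77.05508 -3.82316 -17.54996
step 18 | theta: 0.62121 0.72414 0.38393 -0.36455 | w: -3.60036 2.02570 4.97396 4.23770 | ee: -0.15878 0.88609 0.78914 | effort: 35.29288 14.26332 0.74558 3.08929
step 19 | theta: 0.56583 0.75261 0.46156 -0.29650 | w: -1.99341 0.92259 2.77346 2.53403 | ee: -0.15615 0.87667 0.79649 | effort: 19.26414 6.64657 0.44446 1.25355
step 20 | theta: 0.53542 0.76646 0.50037 -0.25875 | w: -1.06875 0.48311 1.11872 1.27066 | ee: -0.15381 0.87028 0.80130 | effort: 8.16375 1.10876 0.21952 -0.01561
step 21 | theta: 0.51977 0.77368 0.51280 -0.24123 | w: -0.50335 0.23713 0.18972 0.50862 | ee: -0.15216 0.86636 0.80430 | effort: 0.44546 -2.85360 0.03772 -0.89606
step 22 | theta: 0.51332 0.77666 0.51303 -0.23535 | w: -0.14427 0.05662 -0.10469 0.09724 | ee: -0.15133 0.86438 0.80595 | effort: -4.91805 -5.64752 -0.10974 -1.52061
step 23 | theta: 0.51267 0.77655 0.51063 -0.23554 | w: 0.07619 -0.06593 -0.12036 -0.10769 | ee: -0.15121 0.86382 0.80660 | effort: -8.62890 -7.61039 -0.22264 -1.98479
step 24 | theta: 0.51551 0.77451 0.50843 -0.23877 | w: 0.20726 -0.13841 -0.09957 -0.21385 | ee: -0.15156 0.86424 0.80652 | effort: -11.18328 -8.97025 -0.30461 -2.32078
step 25 | theta: 0.52043 0.77131 0.50657 -0.24363 | w: 0.28574 -0.18240 -0.08487 -0.27164 | ee: -0.15218 0.86529 0.80595 | effort: -12.94525 -9.89278 -0.36662 -2.54721
step 26 | theta: 0.52657 0.76744 0.50492 -0.24936 | w: 0.32903 -0.20671 -0.07696 -0.29975 | ee: -0.15297 0.86671 0.80505 | effort: -14.15876 -10.51183 -0.41527 -2.69536
step 27 | theta: 0.53334 0.76322 0.50336 -0.25546 | w: 0.34886 -0.21733 -0.07419 -0.30997 | ee: -0.15384 0.86834 0.80396 | effort: -14.99277 -10.92140 -0.45449 -2.78842
step 28 | theta: 0.54035 0.75888 0.50181 -0.26166 | w: 0.35321 -0.21853 -0.07473 -0.30960 | ee: -0.15474 0.87006 0.80275 | effort: -15.56418 -11.18690 -0.48678 -2.84322
step 29 | theta: 0.54735 0.75458 0.50024 -0.26780 | w: 0.34756 -0.21346 -0.07718 -0.30314 | ee: -0.15565 0.87179 0.80149 | effort: -15.95384 -11.35365 -0.51379 -2.87182
step 30 | theta: 0.55417 0.75042 0.49861 -0.27377 | w: 0.33566 -0.20435 -0.08061 -0.29330 | ee: -0.15654 0.87348 0.80023 | effort: -16.21769 -11.45298 -0.53668 -2.88274
step 31 | theta: 0.56072 0.74647 0.49691 -0.27952 | w: 0.32006 -0.19285 -0.08445 -0.28171 | ee: -0.15740 0.87510 0.79897 | effort: -16.39443 -11.50650 -0.55627 -2.88198
step 32 | theta: 0.56693 0.74276 0.49513 -0.28504 | w: 0.30248 -0.18010 -0.08834 -0.26936 | ee: -0.15822 0.87664 0.79776
final theta (rad): 0.56693 0.74276 0.49513 -0.28504


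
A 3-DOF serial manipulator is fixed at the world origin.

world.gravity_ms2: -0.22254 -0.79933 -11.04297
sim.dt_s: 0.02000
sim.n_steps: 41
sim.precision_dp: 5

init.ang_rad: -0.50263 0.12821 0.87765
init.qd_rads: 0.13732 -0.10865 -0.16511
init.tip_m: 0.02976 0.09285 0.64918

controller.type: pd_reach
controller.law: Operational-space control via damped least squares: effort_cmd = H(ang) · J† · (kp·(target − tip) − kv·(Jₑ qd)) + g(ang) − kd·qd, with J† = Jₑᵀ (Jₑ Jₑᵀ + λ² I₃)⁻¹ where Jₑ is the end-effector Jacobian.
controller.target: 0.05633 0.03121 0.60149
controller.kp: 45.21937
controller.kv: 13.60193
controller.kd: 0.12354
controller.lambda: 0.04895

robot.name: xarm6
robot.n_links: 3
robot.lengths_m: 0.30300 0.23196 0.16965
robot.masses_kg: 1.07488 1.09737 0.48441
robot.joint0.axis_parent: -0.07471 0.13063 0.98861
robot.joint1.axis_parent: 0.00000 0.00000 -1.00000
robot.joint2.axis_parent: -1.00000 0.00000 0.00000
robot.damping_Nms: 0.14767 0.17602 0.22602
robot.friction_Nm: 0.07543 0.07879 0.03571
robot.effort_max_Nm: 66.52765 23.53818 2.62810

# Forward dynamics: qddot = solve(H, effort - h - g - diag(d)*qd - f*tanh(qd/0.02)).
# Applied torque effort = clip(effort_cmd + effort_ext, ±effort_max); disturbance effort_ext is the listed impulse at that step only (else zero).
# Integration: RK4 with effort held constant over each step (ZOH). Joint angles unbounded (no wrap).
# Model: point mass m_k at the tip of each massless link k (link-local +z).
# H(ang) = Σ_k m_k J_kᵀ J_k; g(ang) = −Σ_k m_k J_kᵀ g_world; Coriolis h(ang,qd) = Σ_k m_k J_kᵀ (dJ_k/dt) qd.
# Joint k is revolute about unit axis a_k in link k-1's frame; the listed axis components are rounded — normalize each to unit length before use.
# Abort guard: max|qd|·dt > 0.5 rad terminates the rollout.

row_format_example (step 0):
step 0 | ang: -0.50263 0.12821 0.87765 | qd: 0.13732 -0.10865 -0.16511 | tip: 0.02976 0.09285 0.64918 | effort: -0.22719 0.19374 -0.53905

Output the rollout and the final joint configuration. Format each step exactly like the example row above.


step 1 | ang: -0.50494 0.12917 0.87728 | qd: -0.32047 0.12356 0.08211 | tip: 0.02985 0.09256 0.64926 | effort: -0.12896 0.12264 -0.58871
step 2 | ang: -0.51334 0.13112 0.87912 | qd: -0.50844 0.07902 0.09820 | tip: 0.03024 0.09192 0.64913 | effort: -0.08794 0.12364 -0.58280
step 3 | ang: -0.52425 0.13280 0.88102 | qd: -0.57988 0.08983 0.09124 | tip: 0.03062 0.09110 0.64903 | effort: -0.06517 0.11692 -0.57496
step 4 | ang: -0.53612 0.13469 0.88279 | qd: -0.60624 0.09889 0.08617 | tip: 0.03100 0.09017 0.64895 | effort: -0.05160 0.11222 -0.56943
step 5 | ang: -0.54829 0.13671 0.88450 | qd: -0.61174 0.10302 0.08490 | tip: 0.03139 0.08918 0.64888 | effort: -0.04281 0.10934 -0.56590
step 6 | ang: -0.56047 0.13879 0.88620 | qd: -0.60699 0.10404 0.08620 | tip: 0.03177 0.08819 0.64881 | effort: -0.03658 0.10751 -0.56367
step 7 | ang: -0.57251 0.14086 0.88795 | qd: -0.59713 0.10335 0.08892 | tip: 0.03214 0.08720 0.64874 | effort: -0.03173 0.10622 -0.56225
step 8 | ang: -0.58432 0.14292 0.88977 | qd: -0.58481 0.10175 0.09233 | tip: 0.03250 0.08622 0.64865 | effort: -0.02767 0.10521 -0.56133
step 9 | ang: -0.59587 0.14493 0.89165 | qd: -0.57139 0.09966 0.09599 | tip: 0.03285 0.08526 0.64856 | effort: -0.02408 0.10434 -0.56075
step 10 | ang: -0.60715 0.14690 0.89360 | qd: -0.55757 0.09730 0.09968 | tip: 0.03320 0.08433 0.64845 | effort: -0.02077 0.10354 -0.56040
step 11 | ang: -0.61815 0.14882 0.89563 | qd: -0.54372 0.09480 0.10326 | tip: 0.03353 0.08342 0.64833 | effort: -0.01767 0.10277 -0.56023
step 12 | ang: -0.62888 0.15070 0.89773 | qd: -0.53003 0.09222 0.10668 | tip: 0.03386 0.08254 0.64819 | effort: -0.01472 0.10202 -0.56022
step 13 | ang: -0.63934 0.15252 0.89989 | qd: -0.51659 0.08960 0.10991 | tip: 0.03418 0.08168 0.64805 | effort: -0.01189 0.10127 -0.56033
step 14 | ang: -0.64953 0.15428 0.90212 | qd: -0.50346 0.08697 0.11293 | tip: 0.03450 0.08084 0.64789 | effort: -0.00917 0.10052 -0.56056
step 15 | ang: -0.65946 0.15600 0.90440 | qd: -0.49065 0.08433 0.11575 | tip: 0.03480 0.08003 0.64773 | effort: -0.00655 0.09978 -0.56091
step 16 | ang: -0.66914 0.15766 0.90674 | qd: -0.47817 0.08170 0.11835 | tip: 0.03511 0.07924 0.64755 | effort: -0.00402 0.09903 -0.56135
step 17 | ang: -0.67857 0.15926 0.90913 | qd: -0.46602 0.07909 0.12076 | tip: 0.03540 0.07847 0.64736 | effort: -0.00157 0.09828 -0.56188
step 18 | ang: -0.68777 0.16082 0.91156 | qd: -0.45419 0.07650 0.12297 | tip: 0.03569 0.07772 0.64717 | effort: 0.00079 0.09753 -0.56250
step 19 | ang: -0.69673 0.16233 0.91404 | qd: -0.44269 0.07394 0.12499 | tip: 0.03598 0.07700 0.64696 | effort: 0.00307 0.09679 -0.56321
step 20 | ang: -0.70546 0.16378 0.91655 | qd: -0.43150 0.07142 0.12683 | tip: 0.03626 0.07629 0.64675 | effort: 0.00528 0.09604 -0.56399
step 21 | ang: -0.71398 0.16518 0.91910 | qd: -0.42061 0.06894 0.12849 | tip: 0.03654 0.07561 0.64653 | effort: 0.00741 0.09529 -0.56485
step 22 | ang: -0.72227 0.16654 0.92168 | qd: -0.41002 0.06651 0.12999 | tip: 0.03681 0.07494 0.64631 | effort: 0.00948 0.09455 -0.56577
step 23 | ang: -0.73036 0.16784 0.92429 | qd: -0.39971 0.06412 0.13133 | tip: 0.03708 0.07429 0.64607 | effort: 0.01147 0.09380 -0.56676
step 24 | ang: -0.73825 0.16910 0.92693 | qd: -0.38969 0.06180 0.13251 | tip: 0.03734 0.07366 0.64584 | effort: 0.01341 0.09306 -0.56780
step 25 | ang: -0.74594 0.17032 0.92958 | qd: -0.37994 0.05955 0.13355 | tip: 0.03760 0.07305 0.64559 | effort: 0.01527 0.09232 -0.56891
step 26 | ang: -0.75344 0.17149 0.93226 | qd: -0.37044 0.05737 0.13444 | tip: 0.03786 0.07245 0.64534 | effort: 0.01708 0.09157 -0.57006
step 27 | ang: -0.76075 0.17261 0.93495 | qd: -0.36121 0.05526 0.13520 | tip: 0.03811 0.07187 0.64509 | effort: 0.01883 0.09082 -0.57126
step 28 | ang: -0.76788 0.17370 0.93766 | qd: -0.35221 0.05324 0.13583 | tip: 0.03836 0.07131 0.64483 | effort: 0.02052 0.09007 -0.57251
step 29 | ang: -0.77483 0.17474 0.94037 | qd: -0.34345 0.05132 0.13635 | tip: 0.03861 0.07076 0.64457 | effort: 0.02216 0.08932 -0.57380
step 30 | ang: -0.78161 0.17575 0.94310 | qd: -0.33492 0.04948 0.13674 | tip: 0.03885 0.07023 0.64430 | effort: 0.02375 0.08856 -0.57512
step 31 | ang: -0.78822 0.17672 0.94583 | qd: -0.32661 0.04774 0.13703 | tip: 0.03909 0.06971 0.64403 | effort: 0.02529 0.08780 -0.57648
step 32 | ang: -0.79466 0.17766 0.94857 | qd: -0.31852 0.04610 0.13720 | tip: 0.03933 0.06921 0.64375 | effort: 0.02679 0.08704 -0.57788
step 33 | ang: -0.80095 0.17857 0.95131 | qd: -0.31063 0.04455 0.13728 | tip: 0.03956 0.06871 0.64348 | effort: 0.02823 0.08626 -0.57930
step 34 | ang: -0.80708 0.17944 0.95405 | qd: -0.30294 0.04309 0.13727 | tip: 0.03980 0.06823 0.64320 | effort: 0.02964 0.08549 -0.58074
step 35 | ang: -0.81306 0.18029 0.95679 | qd: -0.29545 0.04173 0.13716 | tip: 0.04003 0.06777 0.64292 | effort: 0.03100 0.08471 -0.58221
step 36 | ang: -0.81889 0.18111 0.95953 | qd: -0.28815 0.04045 0.13697 | tip: 0.04026 0.06731 0.64264 | effort: 0.03232 0.08392 -0.58371
step 37 | ang: -0.82457 0.18191 0.96226 | qd: -0.28103 0.03925 0.13670 | tip: 0.04048 0.06687 0.64235 | effort: 0.03360 0.08313 -0.58522
step 38 | ang: -0.83012 0.18268 0.96499 | qd: -0.27409 0.03813 0.13636 | tip: 0.04071 0.06644 0.64207 | effort: 0.03485 0.08235 -0.58674
step 39 | ang: -0.83553 0.18343 0.96770 | qd: -0.26732 0.03708 0.13594 | tip: 0.04093 0.06602 0.64178 | effort: 0.03605 0.08156 -0.58828
step 40 | ang: -0.84081 0.18416 0.97041 | qd: -0.26072 0.03610 0.13546 | tip: 0.04115 0.06560 0.64149 | effort: 0.03723 0.08077 -0.58984
step 41 | ang: -0.84595 0.18487 0.97311 | qd: -0.25429 0.03518 0.13491 | tip: 0.04137 0.06520 0.64120
final ang (rad): -0.84595 0.18487 0.97311


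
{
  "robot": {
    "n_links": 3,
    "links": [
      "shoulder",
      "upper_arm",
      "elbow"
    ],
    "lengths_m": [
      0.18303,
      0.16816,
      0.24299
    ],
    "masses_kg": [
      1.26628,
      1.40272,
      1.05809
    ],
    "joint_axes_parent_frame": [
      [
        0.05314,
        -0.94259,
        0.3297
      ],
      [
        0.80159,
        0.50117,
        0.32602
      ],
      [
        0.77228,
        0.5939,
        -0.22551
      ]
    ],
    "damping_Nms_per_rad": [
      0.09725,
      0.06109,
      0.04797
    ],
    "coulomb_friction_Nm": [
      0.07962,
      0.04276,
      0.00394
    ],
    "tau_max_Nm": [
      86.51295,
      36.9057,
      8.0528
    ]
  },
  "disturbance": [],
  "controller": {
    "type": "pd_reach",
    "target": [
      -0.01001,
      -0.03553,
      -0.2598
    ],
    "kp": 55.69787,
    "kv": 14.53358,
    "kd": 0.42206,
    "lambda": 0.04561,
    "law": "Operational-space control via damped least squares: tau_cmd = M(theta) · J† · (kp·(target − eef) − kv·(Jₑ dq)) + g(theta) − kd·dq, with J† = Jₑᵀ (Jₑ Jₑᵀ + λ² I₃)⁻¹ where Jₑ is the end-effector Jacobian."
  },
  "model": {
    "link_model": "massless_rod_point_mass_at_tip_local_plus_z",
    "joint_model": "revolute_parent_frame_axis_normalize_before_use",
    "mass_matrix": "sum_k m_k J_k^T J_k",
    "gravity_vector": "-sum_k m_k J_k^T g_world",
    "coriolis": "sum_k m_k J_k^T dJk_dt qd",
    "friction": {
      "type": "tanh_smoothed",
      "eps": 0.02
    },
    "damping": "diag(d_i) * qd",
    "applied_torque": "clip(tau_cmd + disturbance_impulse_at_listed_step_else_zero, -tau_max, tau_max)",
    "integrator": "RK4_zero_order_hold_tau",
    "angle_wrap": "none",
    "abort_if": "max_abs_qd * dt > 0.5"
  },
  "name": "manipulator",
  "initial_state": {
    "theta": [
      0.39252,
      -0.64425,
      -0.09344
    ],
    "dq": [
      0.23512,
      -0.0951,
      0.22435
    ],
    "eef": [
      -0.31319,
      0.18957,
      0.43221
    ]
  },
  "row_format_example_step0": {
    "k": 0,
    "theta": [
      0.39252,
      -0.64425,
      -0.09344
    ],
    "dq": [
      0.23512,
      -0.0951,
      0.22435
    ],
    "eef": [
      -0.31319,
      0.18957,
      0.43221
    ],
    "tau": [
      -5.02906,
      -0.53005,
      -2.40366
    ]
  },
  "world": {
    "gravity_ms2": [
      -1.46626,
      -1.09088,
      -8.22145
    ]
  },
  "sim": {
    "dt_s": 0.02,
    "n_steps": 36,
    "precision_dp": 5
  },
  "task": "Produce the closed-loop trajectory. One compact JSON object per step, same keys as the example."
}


{"k":1,"theta":[0.39626,-0.6326,-0.12444],"dq":[0.13666,1.21564,-3.24501],"eef":[-0.31581,0.19052,0.42872],"tau":[-7.48326,1.5862,0.07778]}
{"k":2,"theta":[0.39799,-0.60621,-0.19759],"dq":[0.03472,1.41923,-4.06762],"eef":[-0.31867,0.19355,0.42187],"tau":[-9.88064,3.46602,0.62441]}
{"k":3,"theta":[0.39659,-0.57115,-0.29388],"dq":[-0.17873,2.06373,-5.5282],"eef":[-0.32066,0.19697,0.41324],"tau":[-12.05786,4.44333,1.17839]}
{"k":4,"theta":[0.38992,-0.52388,-0.41742],"dq":[-0.49202,2.63683,-6.78776],"eef":[-0.32089,0.19972,0.40304],"tau":[-13.07697,4.33527,1.35804]}
{"k":5,"theta":[0.37645,-0.46803,-0.56161],"dq":[-0.85892,2.92625,-7.60414],"eef":[-0.31855,0.20114,0.39154],"tau":[-12.45454,3.43047,1.22702]}
{"k":6,"theta":[0.35581,-0.41002,-0.71705],"dq":[-1.20801,2.86689,-7.93423],"eef":[-0.31327,0.20116,0.37881],"tau":[-10.67719,2.37471,0.95849]}
{"k":7,"theta":[0.32885,-0.35585,-0.87572],"dq":[-1.49216,2.54973,-7.94311],"eef":[-0.30523,0.20006,0.36473],"tau":[-8.54434,1.56826,0.73265]}
{"k":8,"theta":[0.29701,-0.30959,-1.03276],"dq":[-1.69542,2.07838,-7.77715],"eef":[-0.29492,0.19816,0.34909],"tau":[-6.557,1.08366,0.6244]}
{"k":9,"theta":[0.2619,-0.27364,-1.18547],"dq":[-1.81924,1.51883,-7.51204],"eef":[-0.28292,0.19559,0.33173],"tau":[-4.8978,0.85414,0.63108]}
{"k":10,"theta":[0.22503,-0.24939,-1.33222],"dq":[-1.87153,0.90631,-7.18039],"eef":[-0.26976,0.19236,0.31265],"tau":[-3.58111,0.79322,0.72044]}
{"k":11,"theta":[0.18773,-0.23772,-1.47185],"dq":[-1.86128,0.25882,-6.79566],"eef":[-0.25592,0.1884,0.29198],"tau":[-2.55735,0.83221,0.85535]}
{"k":12,"theta":[0.15118,-0.23911,-1.60343],"dq":[-1.79549,-0.39788,-6.37543],"eef":[-0.24177,0.18357,0.27],"tau":[-1.76426,0.89869,1.00792]}
{"k":13,"theta":[0.11643,-0.25378,-1.72617],"dq":[-1.68043,-1.07299,-5.90574],"eef":[-0.22763,0.17771,0.24711],"tau":[-1.1433,0.9947,1.14445]}
{"k":14,"theta":[0.08443,-0.28204,-1.8391],"dq":[-1.52012,-1.75683,-5.38975],"eef":[-0.21376,0.1708,0.22373],"tau":[-0.6544,1.10783,1.24588]}
{"k":15,"theta":[0.05605,-0.32391,-1.94133],"dq":[-1.31652,-2.43222,-4.83287],"eef":[-0.20036,0.16282,0.20032],"tau":[-0.2724,1.22852,1.30001]}
{"k":16,"theta":[0.03216,-0.37902,-2.03212],"dq":[-1.07045,-3.0781,-4.2411],"eef":[-0.1876,0.15385,0.17731],"tau":[0.01547,1.35521,1.29978]}
{"k":17,"theta":[0.0136,-0.44653,-2.11082],"dq":[-0.78249,-3.67017,-3.62293],"eef":[-0.17562,0.14406,0.15507],"tau":[0.21437,1.49184,1.24323]}
{"k":18,"theta":[0.0012,-0.52512,-2.17704],"dq":[-0.45354,-4.1829,-2.99016],"eef":[-0.16449,0.13369,0.13387],"tau":[0.32907,1.6451,1.13307]}
{"k":19,"theta":[-0.00423,-0.61295,-2.23062],"dq":[-0.08473,-4.59173,-2.35818],"eef":[-0.15425,0.12303,0.11385],"tau":[0.37173,1.82071,0.97636]}
{"k":20,"theta":[-0.00199,-0.70776,-2.27175],"dq":[0.3112,-4.88008,-1.74639],"eef":[-0.14484,0.1124,0.09502],"tau":[0.40817,2.02126,0.78458]}
{"k":21,"theta":[0.00854,-0.80692,-2.30103],"dq":[0.74797,-5.02482,-1.17418],"eef":[-0.13612,0.10205,0.0773],"tau":[0.43008,2.23616,0.57169]}
{"k":22,"theta":[0.02826,-0.90741,-2.31945],"dq":[1.2313,-5.01379,-0.66416],"eef":[-0.12797,0.09217,0.06057],"tau":[0.47674,2.44726,0.355]}
{"k":23,"theta":[0.05817,-1.00611,-2.32847],"dq":[1.76696,-4.84367,-0.2376],"eef":[-0.12021,0.08287,0.04472],"tau":[0.59114,2.62969,0.15237]}
{"k":24,"theta":[0.0994,-1.09986,-2.32992],"dq":[2.36324,-4.5183,0.0877],"eef":[-0.1127,0.07421,0.02972],"tau":[0.79291,2.75522,-0.01959]}
{"k":25,"theta":[0.15325,-1.18567,-2.32597],"dq":[3.02837,-4.04684,0.29854],"eef":[-0.10535,0.06622,0.01562],"tau":[1.06582,2.79524,-0.14682]}
{"k":26,"theta":[0.22113,-1.26075,-2.31892],"dq":[3.76566,-3.44193,0.39384],"eef":[-0.09817,0.05893,0.00253],"tau":[1.35019,2.72102,-0.22699]}
{"k":27,"theta":[0.30442,-1.32258,-2.31105],"dq":[4.56617,-2.71514,0.37655],"eef":[-0.0913,0.0524,-0.00947],"tau":[1.54533,2.50099,-0.25971]}
{"k":28,"theta":[0.40409,-1.36885,-2.3045],"dq":[5.40062,-1.87901,0.25895],"eef":[-0.08502,0.04668,-0.02037],"tau":[1.52368,2.1025,-0.2516]}
{"k":29,"theta":[0.52029,-1.39755,-2.30108],"dq":[6.21436,-0.95176,0.06419],"eef":[-0.07966,0.04176,-0.03032],"tau":[1.15737,1.50163,-0.21619]}
{"k":30,"theta":[0.65184,-1.40717,-2.30197],"dq":[6.93065,0.02971,-0.16889],"eef":[-0.07558,0.03758,-0.03972],"tau":[0.34689,0.70783,-0.17684]}
{"k":31,"theta":[0.79593,-1.39733,-2.30748],"dq":[7.46624,0.9966,-0.39342],"eef":[-0.07287,0.03398,-0.04916],"tau":[-0.94484,-0.20432,-0.15598]}
{"k":32,"theta":[0.9482,-1.36867,-2.31709],"dq":[7.75013,1.90364,-0.57144],"eef":[-0.07136,0.03071,-0.05928],"tau":[-2.65269,-1.16398,-0.17253]}
{"k":33,"theta":[1.10323,-1.32323,-2.32946],"dq":[7.74617,2.65938,-0.66203],"eef":[-0.07054,0.02754,-0.07056],"tau":[-4.58674,-2.01964,-0.24509]}
{"k":34,"theta":[1.25536,-1.26476,-2.34268],"dq":[7.46767,3.18776,-0.64937],"eef":[-0.06968,0.02434,-0.08308],"tau":[-6.45628,-2.63472,-0.37587]}
{"k":35,"theta":[1.39969,-1.19817,-2.3548],"dq":[6.97201,3.45606,-0.54824],"eef":[-0.06808,0.02112,-0.0965],"tau":[-7.98902,-2.94504,-0.54853]}
{"k":36,"theta":[1.5327,-1.1285,-2.36436],"dq":[6.33734,3.48473,-0.39466],"eef":[-0.06534,0.01797,-0.11022]}


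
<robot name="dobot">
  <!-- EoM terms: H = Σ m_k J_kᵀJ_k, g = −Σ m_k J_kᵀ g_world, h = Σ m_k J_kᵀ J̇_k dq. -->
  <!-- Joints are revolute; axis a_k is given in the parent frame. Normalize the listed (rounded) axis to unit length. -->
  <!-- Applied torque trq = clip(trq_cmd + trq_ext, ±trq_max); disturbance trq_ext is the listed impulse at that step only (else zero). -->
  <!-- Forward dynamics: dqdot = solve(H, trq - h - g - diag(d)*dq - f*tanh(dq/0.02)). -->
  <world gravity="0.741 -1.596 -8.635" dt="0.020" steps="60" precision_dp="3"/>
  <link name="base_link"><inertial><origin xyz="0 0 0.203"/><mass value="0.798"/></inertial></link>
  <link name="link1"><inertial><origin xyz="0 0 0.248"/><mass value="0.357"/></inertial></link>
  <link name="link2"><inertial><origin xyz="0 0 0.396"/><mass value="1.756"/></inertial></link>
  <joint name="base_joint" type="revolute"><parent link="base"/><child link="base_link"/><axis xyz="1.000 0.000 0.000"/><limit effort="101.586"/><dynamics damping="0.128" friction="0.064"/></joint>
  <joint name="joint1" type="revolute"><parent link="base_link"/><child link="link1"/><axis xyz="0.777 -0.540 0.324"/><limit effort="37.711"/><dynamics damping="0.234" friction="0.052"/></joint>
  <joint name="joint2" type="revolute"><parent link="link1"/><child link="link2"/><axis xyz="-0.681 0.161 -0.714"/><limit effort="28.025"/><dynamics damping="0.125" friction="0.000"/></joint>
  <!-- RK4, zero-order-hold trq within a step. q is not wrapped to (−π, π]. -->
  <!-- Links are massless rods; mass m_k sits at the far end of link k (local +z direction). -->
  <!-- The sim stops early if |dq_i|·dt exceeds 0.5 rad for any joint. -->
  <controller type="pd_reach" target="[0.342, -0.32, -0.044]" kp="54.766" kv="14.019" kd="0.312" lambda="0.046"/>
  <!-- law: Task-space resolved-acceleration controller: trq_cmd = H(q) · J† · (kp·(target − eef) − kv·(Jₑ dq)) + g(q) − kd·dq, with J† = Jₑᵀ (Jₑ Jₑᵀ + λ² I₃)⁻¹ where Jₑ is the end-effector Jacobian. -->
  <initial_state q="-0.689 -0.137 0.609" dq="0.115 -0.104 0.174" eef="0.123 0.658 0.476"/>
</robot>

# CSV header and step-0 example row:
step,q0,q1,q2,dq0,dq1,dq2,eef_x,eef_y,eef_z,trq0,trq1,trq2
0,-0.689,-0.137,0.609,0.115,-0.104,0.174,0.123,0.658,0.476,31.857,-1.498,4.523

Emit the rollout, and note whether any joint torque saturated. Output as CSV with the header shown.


step,q0,q1,q2,dq0,dq1,dq2,eef_x,eef_y,eef_z,trq0,trq1,trq2
1,-0.678,-0.113,0.699,0.913,2.138,7.758,0.129,0.652,0.474,24.834,0.259,1.330
2,-0.654,-0.086,0.835,1.560,0.344,5.703,0.143,0.639,0.472,18.044,1.641,2.177
3,-0.622,-0.076,0.966,1.700,0.546,6.963,0.163,0.621,0.471,13.525,2.139,1.529
4,-0.587,-0.067,1.106,1.773,0.223,6.916,0.187,0.599,0.468,10.027,2.569,1.274
5,-0.553,-0.062,1.248,1.688,0.118,7.069,0.214,0.574,0.464,7.491,2.875,0.829
6,-0.521,-0.061,1.390,1.540,-0.023,7.088,0.241,0.546,0.458,5.596,3.164,0.378
7,-0.492,-0.062,1.533,1.328,-0.152,7.108,0.269,0.516,0.450,4.153,3.418,-0.081
8,-0.468,-0.067,1.675,1.088,-0.344,7.062,0.296,0.484,0.440,3.027,3.665,-0.484
9,-0.449,-0.076,1.816,0.823,-0.601,6.988,0.322,0.451,0.427,2.125,3.894,-0.811
10,-0.436,-0.090,1.955,0.529,-0.930,6.906,0.347,0.416,0.413,1.374,4.083,-1.032
11,-0.429,-0.113,2.093,0.209,-1.362,6.807,0.371,0.381,0.397,0.714,4.215,-1.113
12,-0.428,-0.145,2.228,-0.121,-1.953,6.650,0.392,0.346,0.379,0.093,4.277,-1.014
13,-0.434,-0.191,2.360,-0.461,-2.729,6.421,0.411,0.310,0.360,-0.519,4.246,-0.711
14,-0.448,-0.255,2.486,-0.821,-3.708,6.111,0.428,0.275,0.339,-1.102,4.102,-0.194
15,-0.468,-0.340,2.605,-1.185,-4.907,5.643,0.442,0.240,0.319,-1.569,3.848,0.547
16,-0.496,-0.452,2.712,-1.545,-6.250,4.952,0.453,0.206,0.298,-1.697,3.515,1.473
17,-0.531,-0.590,2.803,-1.904,-7.539,3.982,0.461,0.174,0.277,-1.207,3.157,2.495
18,-0.573,-0.751,2.871,-2.272,-8.466,2.704,0.466,0.143,0.257,-0.121,2.772,3.479
19,-0.622,-0.924,2.910,-2.664,-8.751,1.164,0.469,0.116,0.237,1.120,2.276,4.309
20,-0.680,-1.096,2.917,-3.087,-8.332,-0.506,0.469,0.090,0.217,2.131,1.645,4.947
21,-0.745,-1.254,2.890,-3.479,-7.381,-2.128,0.467,0.065,0.197,2.807,0.942,5.418
22,-0.817,-1.390,2.833,-3.703,-6.169,-3.496,0.463,0.042,0.177,3.090,0.204,5.733
23,-0.892,-1.502,2.753,-3.651,-4.972,-4.438,0.457,0.019,0.159,2.941,-0.541,5.889
24,-0.962,-1.591,2.659,-3.337,-3.980,-4.917,0.451,-0.003,0.142,2.481,-1.231,5.903
25,-1.025,-1.663,2.559,-2.860,-3.244,-5.030,0.446,-0.024,0.127,1.914,-1.810,5.817
26,-1.077,-1.723,2.459,-2.318,-2.728,-4.907,0.440,-0.045,0.113,1.395,-2.270,5.677
27,-1.118,-1.773,2.363,-1.762,-2.369,-4.646,0.435,-0.064,0.101,0.987,-2.631,5.512
28,-1.148,-1.818,2.273,-1.211,-2.115,-4.304,0.430,-0.083,0.091,0.683,-2.914,5.340
29,-1.167,-1.859,2.191,-0.668,-1.929,-3.908,0.425,-0.100,0.081,0.433,-3.139,5.170
30,-1.175,-1.896,2.117,-0.143,-1.787,-3.480,0.420,-0.115,0.073,0.184,-3.313,5.010
31,-1.174,-1.930,2.051,0.299,-1.678,-3.066,0.416,-0.130,0.065,-0.085,-3.445,4.875
32,-1.164,-1.963,1.994,0.673,-1.586,-2.668,0.412,-0.144,0.058,-0.389,-3.536,4.759
33,-1.148,-1.994,1.944,0.966,-1.505,-2.301,0.407,-0.156,0.051,-0.714,-3.588,4.664
34,-1.127,-2.023,1.901,1.168,-1.431,-1.981,0.403,-0.168,0.045,-1.039,-3.604,4.590
35,-1.102,-2.051,1.864,1.281,-1.361,-1.716,0.399,-0.178,0.039,-1.344,-3.594,4.533
36,-1.077,-2.078,1.832,1.316,-1.294,-1.506,0.394,-0.188,0.033,-1.617,-3.565,4.488
37,-1.051,-2.103,1.803,1.292,-1.228,-1.344,0.390,-0.197,0.028,-1.852,-3.527,4.450
38,-1.026,-2.127,1.777,1.227,-1.164,-1.219,0.385,-0.205,0.023,-2.051,-3.487,4.415
39,-1.002,-2.150,1.754,1.136,-1.100,-1.123,0.381,-0.213,0.018,-2.216,-3.451,4.380
40,-0.981,-2.171,1.732,1.033,-1.037,-1.048,0.377,-0.220,0.014,-2.351,-3.423,4.343
41,-0.961,-2.191,1.712,0.927,-0.974,-0.985,0.373,-0.226,0.010,-2.461,-3.405,4.305
42,-0.944,-2.210,1.692,0.824,-0.913,-0.931,0.370,-0.232,0.006,-2.552,-3.396,4.265
43,-0.928,-2.228,1.674,0.726,-0.853,-0.882,0.366,-0.238,0.003,-2.627,-3.396,4.225
44,-0.915,-2.244,1.657,0.637,-0.796,-0.837,0.363,-0.243,-0.000,-2.690,-3.404,4.185
45,-0.903,-2.260,1.640,0.556,-0.741,-0.796,0.360,-0.247,-0.003,-2.744,-3.419,4.147
46,-0.893,-2.274,1.625,0.483,-0.689,-0.757,0.358,-0.251,-0.006,-2.790,-3.439,4.112
47,-0.884,-2.287,1.610,0.418,-0.640,-0.721,0.355,-0.255,-0.008,-2.831,-3.464,4.078
48,-0.876,-2.300,1.596,0.360,-0.594,-0.687,0.353,-0.259,-0.011,-2.868,-3.492,4.048
49,-0.869,-2.311,1.582,0.308,-0.552,-0.656,0.350,-0.262,-0.013,-2.901,-3.523,4.020
50,-0.864,-2.322,1.569,0.262,-0.512,-0.628,0.349,-0.265,-0.014,-2.930,-3.555,3.995
51,-0.859,-2.332,1.557,0.221,-0.476,-0.601,0.347,-0.268,-0.016,-2.958,-3.589,3.973
52,-0.855,-2.341,1.545,0.184,-0.442,-0.577,0.345,-0.270,-0.018,-2.983,-3.623,3.953
53,-0.852,-2.349,1.534,0.151,-0.411,-0.555,0.344,-0.272,-0.019,-3.006,-3.658,3.935
54,-0.849,-2.357,1.523,0.122,-0.382,-0.535,0.342,-0.275,-0.020,-3.028,-3.693,3.919
55,-0.847,-2.365,1.512,0.095,-0.356,-0.516,0.341,-0.276,-0.021,-3.048,-3.727,3.904
56,-0.845,-2.372,1.502,0.072,-0.332,-0.498,0.340,-0.278,-0.023,-3.066,-3.761,3.891
57,-0.844,-2.378,1.492,0.051,-0.310,-0.482,0.339,-0.280,-0.024,-3.084,-3.795,3.879
58,-0.843,-2.384,1.482,0.033,-0.290,-0.466,0.338,-0.281,-0.024,-3.100,-3.828,3.867
59,-0.843,-2.390,1.473,0.020,-0.270,-0.447,0.337,-0.283,-0.025,-3.118,-3.861,3.856
60,-0.842,-2.395,1.465,0.013,-0.252,-0.424,0.336,-0.284,-0.026,,,
# any joint saturated: no


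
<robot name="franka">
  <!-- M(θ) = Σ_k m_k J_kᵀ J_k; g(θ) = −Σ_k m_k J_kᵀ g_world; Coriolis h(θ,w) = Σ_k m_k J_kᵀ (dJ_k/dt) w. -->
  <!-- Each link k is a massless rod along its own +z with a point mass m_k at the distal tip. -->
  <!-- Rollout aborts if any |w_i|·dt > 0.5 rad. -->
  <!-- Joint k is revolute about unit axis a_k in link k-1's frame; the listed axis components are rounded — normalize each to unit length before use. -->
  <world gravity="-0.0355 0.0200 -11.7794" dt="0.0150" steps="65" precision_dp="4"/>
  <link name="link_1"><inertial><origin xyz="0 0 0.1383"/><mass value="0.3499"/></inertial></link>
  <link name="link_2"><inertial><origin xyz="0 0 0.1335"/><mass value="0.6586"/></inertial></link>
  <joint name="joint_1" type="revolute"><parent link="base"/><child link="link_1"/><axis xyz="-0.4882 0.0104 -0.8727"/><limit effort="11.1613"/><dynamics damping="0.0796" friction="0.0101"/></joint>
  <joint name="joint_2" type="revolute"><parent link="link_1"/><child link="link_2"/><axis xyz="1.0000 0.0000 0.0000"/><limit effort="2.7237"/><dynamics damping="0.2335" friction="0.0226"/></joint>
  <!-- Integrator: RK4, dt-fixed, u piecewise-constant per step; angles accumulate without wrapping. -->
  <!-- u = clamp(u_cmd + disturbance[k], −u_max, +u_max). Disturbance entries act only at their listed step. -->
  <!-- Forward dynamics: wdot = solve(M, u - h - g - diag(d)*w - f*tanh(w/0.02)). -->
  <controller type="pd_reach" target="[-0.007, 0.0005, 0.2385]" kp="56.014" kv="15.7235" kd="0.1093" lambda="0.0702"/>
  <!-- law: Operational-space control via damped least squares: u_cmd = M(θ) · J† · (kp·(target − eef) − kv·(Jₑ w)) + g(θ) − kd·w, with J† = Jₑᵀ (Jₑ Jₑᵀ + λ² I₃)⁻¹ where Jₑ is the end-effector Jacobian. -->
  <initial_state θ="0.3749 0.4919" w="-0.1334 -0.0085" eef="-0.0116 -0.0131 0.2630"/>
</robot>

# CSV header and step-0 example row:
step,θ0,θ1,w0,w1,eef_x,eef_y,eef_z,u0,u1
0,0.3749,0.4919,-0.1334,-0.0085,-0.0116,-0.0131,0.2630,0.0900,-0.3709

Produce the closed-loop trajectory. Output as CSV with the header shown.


step,θ0,θ1,w0,w1,eef_x,eef_y,eef_z,u0,u1
1,0.3745,0.4927,-0.0157,0.0129,-0.0116,-0.0132,0.2630,0.0603,-0.3597
2,0.3746,0.4927,0.0447,0.0127,-0.0116,-0.0132,0.2630,0.0424,-0.3501
3,0.3750,0.4924,0.0889,0.0221,-0.0116,-0.0131,0.2630,0.0300,-0.3446
4,0.3758,0.4918,0.1010,0.0091,-0.0116,-0.0129,0.2631,0.0228,-0.3378
5,0.3769,0.4913,0.1111,0.0043,-0.0116,-0.0127,0.2631,0.0173,-0.3331
6,0.3781,0.4907,0.1170,0.0015,-0.0116,-0.0125,0.2631,0.0131,-0.3295
7,0.3793,0.4901,0.1202,0.0000,-0.0115,-0.0122,0.2631,0.0098,-0.3266
8,0.3807,0.4896,0.1214,-0.0005,-0.0115,-0.0120,0.2632,0.0071,-0.3241
9,0.3820,0.4890,0.1215,-0.0005,-0.0115,-0.0117,0.2632,0.0049,-0.3220
10,0.3834,0.4884,0.1207,-0.0001,-0.0115,-0.0115,0.2632,0.0030,-0.3202
11,0.3847,0.4879,0.1194,0.0005,-0.0115,-0.0112,0.2633,0.0013,-0.3185
12,0.3860,0.4873,0.1178,0.0013,-0.0115,-0.0110,0.2633,-0.0002,-0.3169
13,0.3872,0.4868,0.1160,0.0023,-0.0115,-0.0107,0.2633,-0.0016,-0.3154
14,0.3885,0.4862,0.1141,0.0032,-0.0114,-0.0105,0.2634,-0.0029,-0.3140
15,0.3896,0.4857,0.1122,0.0043,-0.0114,-0.0103,0.2634,-0.0042,-0.3126
16,0.3908,0.4851,0.1102,0.0053,-0.0114,-0.0101,0.2634,-0.0054,-0.3113
17,0.3919,0.4845,0.1082,0.0064,-0.0114,-0.0098,0.2634,-0.0065,-0.3101
18,0.3929,0.4840,0.1063,0.0074,-0.0114,-0.0096,0.2635,-0.0076,-0.3089
19,0.3940,0.4835,0.1044,0.0085,-0.0114,-0.0094,0.2635,-0.0086,-0.3077
20,0.3949,0.4829,0.1025,0.0095,-0.0114,-0.0092,0.2635,-0.0097,-0.3065
21,0.3959,0.4824,0.1007,0.0105,-0.0113,-0.0090,0.2635,-0.0106,-0.3054
22,0.3968,0.4819,0.0990,0.0115,-0.0113,-0.0088,0.2636,-0.0116,-0.3043
23,0.3977,0.4813,0.0973,0.0125,-0.0113,-0.0086,0.2636,-0.0125,-0.3033
24,0.3985,0.4808,0.0957,0.0135,-0.0113,-0.0085,0.2636,-0.0134,-0.3022
25,0.3993,0.4803,0.0942,0.0146,-0.0113,-0.0083,0.2636,-0.0143,-0.3012
26,0.4001,0.4798,0.0927,0.0156,-0.0112,-0.0081,0.2637,-0.0152,-0.3002
27,0.4009,0.4793,0.0914,0.0166,-0.0112,-0.0080,0.2637,-0.0160,-0.2992
28,0.4016,0.4788,0.0902,0.0176,-0.0112,-0.0078,0.2637,-0.0169,-0.2983
29,0.4023,0.4783,0.0891,0.0187,-0.0112,-0.0076,0.2637,-0.0177,-0.2974
30,0.4030,0.4778,0.0881,0.0198,-0.0112,-0.0075,0.2637,-0.0186,-0.2965
31,0.4037,0.4773,0.0873,0.0209,-0.0112,-0.0073,0.2638,-0.0194,-0.2956
32,0.4043,0.4769,0.0865,0.0221,-0.0111,-0.0072,0.2638,-0.0203,-0.2947
33,0.4049,0.4764,0.0859,0.0233,-0.0111,-0.0070,0.2638,-0.0211,-0.2938
34,0.4055,0.4759,0.0854,0.0245,-0.0111,-0.0069,0.2638,-0.0219,-0.2930
35,0.4061,0.4755,0.0850,0.0257,-0.0111,-0.0068,0.2638,-0.0228,-0.2922
36,0.4067,0.4750,0.0847,0.0269,-0.0111,-0.0066,0.2639,-0.0236,-0.2914
37,0.4072,0.4746,0.0844,0.0280,-0.0110,-0.0065,0.2639,-0.0244,-0.2906
38,0.4078,0.4742,0.0841,0.0292,-0.0110,-0.0064,0.2639,-0.0252,-0.2898
39,0.4083,0.4738,0.0838,0.0303,-0.0110,-0.0063,0.2639,-0.0261,-0.2890
40,0.4089,0.4734,0.0836,0.0314,-0.0110,-0.0061,0.2639,-0.0268,-0.2882
41,0.4094,0.4730,0.0834,0.0325,-0.0110,-0.0060,0.2639,-0.0276,-0.2874
42,0.4099,0.4726,0.0831,0.0335,-0.0110,-0.0059,0.2640,-0.0284,-0.2867
43,0.4104,0.4722,0.0828,0.0345,-0.0109,-0.0058,0.2640,-0.0291,-0.2860
44,0.4108,0.4718,0.0826,0.0355,-0.0109,-0.0057,0.2640,-0.0298,-0.2853
45,0.4113,0.4714,0.0822,0.0364,-0.0109,-0.0056,0.2640,-0.0305,-0.2846
46,0.4118,0.4710,0.0819,0.0373,-0.0109,-0.0054,0.2640,-0.0312,-0.2839
47,0.4122,0.4707,0.0816,0.0382,-0.0109,-0.0053,0.2640,-0.0319,-0.2832
48,0.4127,0.4703,0.0812,0.0390,-0.0109,-0.0052,0.2640,-0.0325,-0.2825
49,0.4131,0.4700,0.0808,0.0398,-0.0109,-0.0051,0.2641,-0.0331,-0.2819
50,0.4135,0.4696,0.0804,0.0406,-0.0108,-0.0050,0.2641,-0.0337,-0.2813
51,0.4139,0.4693,0.0800,0.0414,-0.0108,-0.0049,0.2641,-0.0343,-0.2807
52,0.4143,0.4690,0.0796,0.0421,-0.0108,-0.0048,0.2641,-0.0349,-0.2801
53,0.4147,0.4686,0.0792,0.0428,-0.0108,-0.0048,0.2641,-0.0354,-0.2795
54,0.4151,0.4683,0.0787,0.0435,-0.0108,-0.0047,0.2641,-0.0360,-0.2789
55,0.4155,0.4680,0.0782,0.0441,-0.0108,-0.0046,0.2641,-0.0365,-0.2784
56,0.4158,0.4677,0.0777,0.0447,-0.0108,-0.0045,0.2641,-0.0370,-0.2778
57,0.4162,0.4674,0.0773,0.0453,-0.0107,-0.0044,0.2642,-0.0374,-0.2773
58,0.4165,0.4671,0.0768,0.0459,-0.0107,-0.0043,0.2642,-0.0379,-0.2768
59,0.4168,0.4668,0.0763,0.0465,-0.0107,-0.0042,0.2642,-0.0383,-0.2763
60,0.4172,0.4666,0.0758,0.0470,-0.0107,-0.0042,0.2642,-0.0388,-0.2758
61,0.4175,0.4663,0.0753,0.0476,-0.0107,-0.0041,0.2642,-0.0392,-0.2753
62,0.4178,0.4660,0.0748,0.0481,-0.0107,-0.0040,0.2642,-0.0396,-0.2748
63,0.4180,0.4657,0.0743,0.0486,-0.0107,-0.0039,0.2642,-0.0400,-0.2744
64,0.4183,0.4655,0.0738,0.0490,-0.0107,-0.0039,0.2642,-0.0403,-0.2739
65,0.4186,0.4652,0.0733,0.0495,-0.0107,-0.0038,0.2642,,


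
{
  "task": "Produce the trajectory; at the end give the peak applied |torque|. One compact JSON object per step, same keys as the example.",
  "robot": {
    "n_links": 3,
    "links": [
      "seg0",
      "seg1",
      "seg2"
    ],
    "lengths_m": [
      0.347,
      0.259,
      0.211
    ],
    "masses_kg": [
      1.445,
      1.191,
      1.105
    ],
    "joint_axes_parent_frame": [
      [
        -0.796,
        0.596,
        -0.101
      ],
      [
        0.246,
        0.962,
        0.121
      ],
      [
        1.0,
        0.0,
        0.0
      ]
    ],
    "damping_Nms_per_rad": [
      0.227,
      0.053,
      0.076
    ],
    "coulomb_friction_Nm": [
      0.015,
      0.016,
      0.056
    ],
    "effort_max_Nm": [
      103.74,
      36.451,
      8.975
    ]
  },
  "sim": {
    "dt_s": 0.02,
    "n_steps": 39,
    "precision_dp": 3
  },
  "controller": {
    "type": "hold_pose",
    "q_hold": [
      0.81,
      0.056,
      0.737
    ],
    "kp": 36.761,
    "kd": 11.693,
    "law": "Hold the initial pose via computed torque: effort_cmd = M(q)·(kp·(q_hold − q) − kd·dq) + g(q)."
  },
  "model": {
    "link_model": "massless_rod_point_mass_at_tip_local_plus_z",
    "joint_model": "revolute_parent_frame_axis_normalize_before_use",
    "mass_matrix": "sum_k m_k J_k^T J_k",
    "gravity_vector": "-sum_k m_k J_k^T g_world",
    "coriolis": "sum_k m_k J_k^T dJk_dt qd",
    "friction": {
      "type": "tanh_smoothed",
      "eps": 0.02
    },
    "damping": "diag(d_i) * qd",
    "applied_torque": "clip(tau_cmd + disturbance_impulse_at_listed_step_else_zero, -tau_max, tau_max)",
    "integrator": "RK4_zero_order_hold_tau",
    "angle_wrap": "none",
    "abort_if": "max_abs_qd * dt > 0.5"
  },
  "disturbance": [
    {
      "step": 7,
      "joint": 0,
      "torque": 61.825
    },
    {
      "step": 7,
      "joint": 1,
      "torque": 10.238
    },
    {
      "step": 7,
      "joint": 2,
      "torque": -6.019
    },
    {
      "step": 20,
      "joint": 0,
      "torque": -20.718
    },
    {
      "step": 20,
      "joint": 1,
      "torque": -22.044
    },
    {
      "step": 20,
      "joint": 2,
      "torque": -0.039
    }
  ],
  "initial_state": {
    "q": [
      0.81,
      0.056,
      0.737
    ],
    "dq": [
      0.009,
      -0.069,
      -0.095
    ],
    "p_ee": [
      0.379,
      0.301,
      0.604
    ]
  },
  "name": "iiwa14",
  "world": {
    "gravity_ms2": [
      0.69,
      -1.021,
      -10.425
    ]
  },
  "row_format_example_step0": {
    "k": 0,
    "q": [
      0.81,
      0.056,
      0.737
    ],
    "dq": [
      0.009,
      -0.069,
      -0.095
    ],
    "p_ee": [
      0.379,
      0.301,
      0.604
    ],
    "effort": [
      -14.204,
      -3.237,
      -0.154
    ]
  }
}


{"k":1,"q":[0.81,0.055,0.736],"dq":[0.011,-0.058,-0.036],"p_ee":[0.378,0.301,0.605],"effort":[-14.189,-3.275,-0.18]}
{"k":2,"q":[0.81,0.054,0.735],"dq":[0.011,-0.046,-0.006],"p_ee":[0.378,0.302,0.605],"effort":[-14.174,-3.307,-0.198]}
{"k":3,"q":[0.811,0.053,0.735],"dq":[0.008,-0.032,-0.002],"p_ee":[0.378,0.302,0.605],"effort":[-14.162,-3.334,-0.206]}
{"k":4,"q":[0.811,0.052,0.735],"dq":[0.005,-0.021,-0.001],"p_ee":[0.378,0.302,0.605],"effort":[-14.152,-3.357,-0.212]}
{"k":5,"q":[0.811,0.052,0.735],"dq":[0.003,-0.012,-0.0],"p_ee":[0.378,0.302,0.605],"effort":[-14.144,-3.376,-0.217]}
{"k":6,"q":[0.811,0.052,0.735],"dq":[0.002,-0.006,0.0],"p_ee":[0.378,0.302,0.605],"effort":[-14.138,-3.392,-0.221]}
{"k":7,"q":[0.811,0.052,0.735],"dq":[0.0,-0.001,0.0],"p_ee":[0.378,0.302,0.605],"effort":[47.693,6.834,-6.243]}
{"k":8,"q":[0.821,0.052,0.736],"dq":[1.005,0.01,0.023],"p_ee":[0.382,0.307,0.6],"effort":[-29.184,-5.886,1.266]}
{"k":9,"q":[0.839,0.052,0.735],"dq":[0.755,0.014,-0.039],"p_ee":[0.388,0.314,0.592],"effort":[-26.759,-5.449,1.063]}
{"k":10,"q":[0.852,0.052,0.735],"dq":[0.556,0.01,-0.033],"p_ee":[0.394,0.32,0.585],"effort":[-24.696,-5.09,0.868]}
{"k":11,"q":[0.861,0.053,0.734],"dq":[0.396,0.008,-0.017],"p_ee":[0.397,0.324,0.58],"effort":[-22.944,-4.792,0.697]}
{"k":12,"q":[0.868,0.053,0.734],"dq":[0.266,0.007,-0.007],"p_ee":[0.4,0.327,0.577],"effort":[-21.46,-4.545,0.551]}
{"k":13,"q":[0.872,0.053,0.734],"dq":[0.161,0.007,-0.003],"p_ee":[0.402,0.329,0.575],"effort":[-20.205,-4.34,0.427]}
{"k":14,"q":[0.874,0.053,0.734],"dq":[0.077,0.008,-0.001],"p_ee":[0.402,0.33,0.574],"effort":[-19.146,-4.169,0.322]}
{"k":15,"q":[0.875,0.053,0.734],"dq":[0.011,0.008,0.0],"p_ee":[0.403,0.33,0.573],"effort":[-18.254,-4.026,0.232]}
{"k":16,"q":[0.875,0.053,0.734],"dq":[-0.039,0.008,0.002],"p_ee":[0.403,0.33,0.573],"effort":[-17.51,-3.907,0.157]}
{"k":17,"q":[0.874,0.053,0.734],"dq":[-0.078,0.007,0.002],"p_ee":[0.402,0.33,0.574],"effort":[-16.887,-3.809,0.094]}
{"k":18,"q":[0.872,0.054,0.734],"dq":[-0.106,0.007,0.003],"p_ee":[0.402,0.329,0.575],"effort":[-16.365,-3.728,0.04]}
{"k":19,"q":[0.87,0.054,0.734],"dq":[-0.126,0.006,0.003],"p_ee":[0.401,0.328,0.576],"effort":[-15.93,-3.661,-0.005]}
{"k":20,"q":[0.867,0.054,0.734],"dq":[-0.14,0.006,0.003],"p_ee":[0.4,0.327,0.577],"effort":[-36.285,-25.65,-0.083]}
{"k":21,"q":[0.864,0.038,0.741],"dq":[-0.159,-1.599,0.666],"p_ee":[0.393,0.327,0.581],"effort":[-10.238,1.845,-0.057]}
{"k":22,"q":[0.861,0.01,0.751],"dq":[-0.178,-1.195,0.374],"p_ee":[0.381,0.329,0.587],"effort":[-10.829,1.09,-0.071]}
{"k":23,"q":[0.857,-0.011,0.757],"dq":[-0.184,-0.869,0.186],"p_ee":[0.372,0.331,0.591],"effort":[-11.332,0.438,-0.092]}
{"k":24,"q":[0.853,-0.025,0.759],"dq":[-0.183,-0.607,0.063],"p_ee":[0.366,0.332,0.595],"effort":[-11.761,-0.124,-0.115]}
{"k":25,"q":[0.85,-0.035,0.76],"dq":[-0.176,-0.399,-0.002],"p_ee":[0.36,0.332,0.598],"effort":[-12.127,-0.608,-0.142]}
{"k":26,"q":[0.846,-0.042,0.76],"dq":[-0.162,-0.24,-0.009],"p_ee":[0.357,0.332,0.601],"effort":[-12.438,-1.025,-0.178]}
{"k":27,"q":[0.843,-0.045,0.759],"dq":[-0.149,-0.114,-0.008],"p_ee":[0.354,0.331,0.602],"effort":[-12.704,-1.383,-0.211]}
{"k":28,"q":[0.84,-0.047,0.759],"dq":[-0.136,-0.015,-0.007],"p_ee":[0.353,0.33,0.604],"effort":[-12.93,-1.691,-0.238]}
{"k":29,"q":[0.838,-0.046,0.759],"dq":[-0.124,0.06,-0.005],"p_ee":[0.352,0.329,0.605],"effort":[-13.122,-1.949,-0.259]}
{"k":30,"q":[0.835,-0.044,0.759],"dq":[-0.113,0.116,-0.005],"p_ee":[0.352,0.327,0.606],"effort":[-13.286,-2.169,-0.275]}
{"k":31,"q":[0.833,-0.042,0.759],"dq":[-0.103,0.159,-0.006],"p_ee":[0.352,0.326,0.607],"effort":[-13.425,-2.358,-0.288]}
{"k":32,"q":[0.831,-0.038,0.759],"dq":[-0.094,0.189,-0.006],"p_ee":[0.352,0.324,0.607],"effort":[-13.543,-2.52,-0.298]}
{"k":33,"q":[0.83,-0.034,0.759],"dq":[-0.085,0.21,-0.006],"p_ee":[0.353,0.323,0.608],"effort":[-13.643,-2.659,-0.305]}
{"k":34,"q":[0.828,-0.03,0.758],"dq":[-0.077,0.223,-0.007],"p_ee":[0.354,0.321,0.608],"effort":[-13.727,-2.778,-0.311]}
{"k":35,"q":[0.826,-0.025,0.758],"dq":[-0.07,0.23,-0.007],"p_ee":[0.355,0.32,0.608],"effort":[-13.798,-2.879,-0.315]}
{"k":36,"q":[0.825,-0.021,0.758],"dq":[-0.063,0.232,-0.007],"p_ee":[0.356,0.318,0.608],"effort":[-13.858,-2.966,-0.318]}
{"k":37,"q":[0.824,-0.016,0.758],"dq":[-0.057,0.231,-0.007],"p_ee":[0.357,0.317,0.608],"effort":[-13.908,-3.04,-0.32]}
{"k":38,"q":[0.823,-0.011,0.758],"dq":[-0.052,0.226,-0.007],"p_ee":[0.359,0.316,0.608],"effort":[-13.95,-3.102,-0.321]}
{"k":39,"q":[0.822,-0.007,0.758],"dq":[-0.047,0.219,-0.007],"p_ee":[0.36,0.314,0.608]}
{"summary": "max |effort| (N\u00b7m): 47.693"}
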